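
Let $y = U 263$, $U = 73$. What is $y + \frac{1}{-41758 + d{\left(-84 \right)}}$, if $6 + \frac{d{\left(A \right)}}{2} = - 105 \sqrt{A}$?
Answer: $\frac{3356824768093}{174843730} + \frac{21 i \sqrt{21}}{87421865} \approx 19199.0 + 1.1008 \cdot 10^{-6} i$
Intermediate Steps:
$d{\left(A \right)} = -12 - 210 \sqrt{A}$ ($d{\left(A \right)} = -12 + 2 \left(- 105 \sqrt{A}\right) = -12 - 210 \sqrt{A}$)
$y = 19199$ ($y = 73 \cdot 263 = 19199$)
$y + \frac{1}{-41758 + d{\left(-84 \right)}} = 19199 + \frac{1}{-41758 - \left(12 + 210 \sqrt{-84}\right)} = 19199 + \frac{1}{-41758 - \left(12 + 210 \cdot 2 i \sqrt{21}\right)} = 19199 + \frac{1}{-41758 - \left(12 + 420 i \sqrt{21}\right)} = 19199 + \frac{1}{-41770 - 420 i \sqrt{21}}$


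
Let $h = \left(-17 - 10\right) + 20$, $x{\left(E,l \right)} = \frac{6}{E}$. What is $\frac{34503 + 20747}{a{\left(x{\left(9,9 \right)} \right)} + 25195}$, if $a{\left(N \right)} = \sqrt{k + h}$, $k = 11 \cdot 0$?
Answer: $\frac{696011875}{317394016} - \frac{27625 i \sqrt{7}}{317394016} \approx 2.1929 - 0.00023028 i$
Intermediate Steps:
$h = -7$ ($h = -27 + 20 = -7$)
$k = 0$
$a{\left(N \right)} = i \sqrt{7}$ ($a{\left(N \right)} = \sqrt{0 - 7} = \sqrt{-7} = i \sqrt{7}$)
$\frac{34503 + 20747}{a{\left(x{\left(9,9 \right)} \right)} + 25195} = \frac{34503 + 20747}{i \sqrt{7} + 25195} = \frac{55250}{25195 + i \sqrt{7}}$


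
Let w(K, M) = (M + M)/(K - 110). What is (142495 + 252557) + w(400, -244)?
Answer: 57282296/145 ≈ 3.9505e+5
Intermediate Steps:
w(K, M) = 2*M/(-110 + K) (w(K, M) = (2*M)/(-110 + K) = 2*M/(-110 + K))
(142495 + 252557) + w(400, -244) = (142495 + 252557) + 2*(-244)/(-110 + 400) = 395052 + 2*(-244)/290 = 395052 + 2*(-244)*(1/290) = 395052 - 244/145 = 57282296/145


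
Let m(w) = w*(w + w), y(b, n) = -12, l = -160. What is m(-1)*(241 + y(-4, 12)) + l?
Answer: 298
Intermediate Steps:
m(w) = 2*w² (m(w) = w*(2*w) = 2*w²)
m(-1)*(241 + y(-4, 12)) + l = (2*(-1)²)*(241 - 12) - 160 = (2*1)*229 - 160 = 2*229 - 160 = 458 - 160 = 298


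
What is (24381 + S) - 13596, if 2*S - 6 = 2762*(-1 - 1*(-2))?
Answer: 12169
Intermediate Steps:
S = 1384 (S = 3 + (2762*(-1 - 1*(-2)))/2 = 3 + (2762*(-1 + 2))/2 = 3 + (2762*1)/2 = 3 + (½)*2762 = 3 + 1381 = 1384)
(24381 + S) - 13596 = (24381 + 1384) - 13596 = 25765 - 13596 = 12169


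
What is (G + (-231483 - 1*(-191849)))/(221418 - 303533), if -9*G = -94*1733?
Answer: 193804/739035 ≈ 0.26224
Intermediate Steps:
G = 162902/9 (G = -(-94)*1733/9 = -⅑*(-162902) = 162902/9 ≈ 18100.)
(G + (-231483 - 1*(-191849)))/(221418 - 303533) = (162902/9 + (-231483 - 1*(-191849)))/(221418 - 303533) = (162902/9 + (-231483 + 191849))/(-82115) = (162902/9 - 39634)*(-1/82115) = -193804/9*(-1/82115) = 193804/739035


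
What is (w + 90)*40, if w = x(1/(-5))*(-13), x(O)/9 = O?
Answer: 4536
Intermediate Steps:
x(O) = 9*O
w = 117/5 (w = (9/(-5))*(-13) = (9*(-1/5))*(-13) = -9/5*(-13) = 117/5 ≈ 23.400)
(w + 90)*40 = (117/5 + 90)*40 = (567/5)*40 = 4536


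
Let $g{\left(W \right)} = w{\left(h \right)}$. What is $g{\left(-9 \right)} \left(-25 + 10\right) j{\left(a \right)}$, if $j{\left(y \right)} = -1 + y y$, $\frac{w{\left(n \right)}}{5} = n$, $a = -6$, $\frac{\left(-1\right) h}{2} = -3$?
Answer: $-15750$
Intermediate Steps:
$h = 6$ ($h = \left(-2\right) \left(-3\right) = 6$)
$w{\left(n \right)} = 5 n$
$g{\left(W \right)} = 30$ ($g{\left(W \right)} = 5 \cdot 6 = 30$)
$j{\left(y \right)} = -1 + y^{2}$
$g{\left(-9 \right)} \left(-25 + 10\right) j{\left(a \right)} = 30 \left(-25 + 10\right) \left(-1 + \left(-6\right)^{2}\right) = 30 \left(- 15 \left(-1 + 36\right)\right) = 30 \left(\left(-15\right) 35\right) = 30 \left(-525\right) = -15750$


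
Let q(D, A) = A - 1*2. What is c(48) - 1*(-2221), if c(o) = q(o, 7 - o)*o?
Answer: 157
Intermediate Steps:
q(D, A) = -2 + A (q(D, A) = A - 2 = -2 + A)
c(o) = o*(5 - o) (c(o) = (-2 + (7 - o))*o = (5 - o)*o = o*(5 - o))
c(48) - 1*(-2221) = 48*(5 - 1*48) - 1*(-2221) = 48*(5 - 48) + 2221 = 48*(-43) + 2221 = -2064 + 2221 = 157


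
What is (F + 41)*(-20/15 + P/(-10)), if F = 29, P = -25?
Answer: 245/3 ≈ 81.667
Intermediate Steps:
(F + 41)*(-20/15 + P/(-10)) = (29 + 41)*(-20/15 - 25/(-10)) = 70*(-20*1/15 - 25*(-⅒)) = 70*(-4/3 + 5/2) = 70*(7/6) = 245/3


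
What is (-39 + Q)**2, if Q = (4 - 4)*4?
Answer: 1521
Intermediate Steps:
Q = 0 (Q = 0*4 = 0)
(-39 + Q)**2 = (-39 + 0)**2 = (-39)**2 = 1521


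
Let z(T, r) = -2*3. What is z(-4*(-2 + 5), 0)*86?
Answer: -516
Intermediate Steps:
z(T, r) = -6
z(-4*(-2 + 5), 0)*86 = -6*86 = -516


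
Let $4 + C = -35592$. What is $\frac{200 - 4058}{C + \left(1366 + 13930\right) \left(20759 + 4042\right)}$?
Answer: $- \frac{1929}{189660250} \approx -1.0171 \cdot 10^{-5}$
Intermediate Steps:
$C = -35596$ ($C = -4 - 35592 = -35596$)
$\frac{200 - 4058}{C + \left(1366 + 13930\right) \left(20759 + 4042\right)} = \frac{200 - 4058}{-35596 + \left(1366 + 13930\right) \left(20759 + 4042\right)} = - \frac{3858}{-35596 + 15296 \cdot 24801} = - \frac{3858}{-35596 + 379356096} = - \frac{3858}{379320500} = \left(-3858\right) \frac{1}{379320500} = - \frac{1929}{189660250}$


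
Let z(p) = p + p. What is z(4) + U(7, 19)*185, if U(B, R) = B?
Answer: 1303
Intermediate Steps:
z(p) = 2*p
z(4) + U(7, 19)*185 = 2*4 + 7*185 = 8 + 1295 = 1303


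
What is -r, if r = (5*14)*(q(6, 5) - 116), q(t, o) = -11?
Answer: 8890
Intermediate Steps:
r = -8890 (r = (5*14)*(-11 - 116) = 70*(-127) = -8890)
-r = -1*(-8890) = 8890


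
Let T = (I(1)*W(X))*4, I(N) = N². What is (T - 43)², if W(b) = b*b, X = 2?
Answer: 729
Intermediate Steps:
W(b) = b²
T = 16 (T = (1²*2²)*4 = (1*4)*4 = 4*4 = 16)
(T - 43)² = (16 - 43)² = (-27)² = 729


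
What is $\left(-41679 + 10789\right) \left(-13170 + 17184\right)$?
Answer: $-123992460$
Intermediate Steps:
$\left(-41679 + 10789\right) \left(-13170 + 17184\right) = \left(-30890\right) 4014 = -123992460$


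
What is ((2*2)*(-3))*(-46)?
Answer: 552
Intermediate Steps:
((2*2)*(-3))*(-46) = (4*(-3))*(-46) = -12*(-46) = 552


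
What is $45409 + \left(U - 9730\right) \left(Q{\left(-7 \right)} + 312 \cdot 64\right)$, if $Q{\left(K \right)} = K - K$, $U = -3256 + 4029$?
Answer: $-178807967$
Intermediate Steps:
$U = 773$
$Q{\left(K \right)} = 0$
$45409 + \left(U - 9730\right) \left(Q{\left(-7 \right)} + 312 \cdot 64\right) = 45409 + \left(773 - 9730\right) \left(0 + 312 \cdot 64\right) = 45409 - 8957 \left(0 + 19968\right) = 45409 - 178853376 = -178807967$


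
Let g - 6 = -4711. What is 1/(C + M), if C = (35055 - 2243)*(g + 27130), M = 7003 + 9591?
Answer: 1/735825694 ≈ 1.3590e-9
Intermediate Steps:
g = -4705 (g = 6 - 4711 = -4705)
M = 16594
C = 735809100 (C = (35055 - 2243)*(-4705 + 27130) = 32812*22425 = 735809100)
1/(C + M) = 1/(735809100 + 16594) = 1/735825694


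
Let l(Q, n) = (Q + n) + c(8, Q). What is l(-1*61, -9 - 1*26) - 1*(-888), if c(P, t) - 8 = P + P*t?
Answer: 320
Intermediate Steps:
c(P, t) = 8 + P + P*t (c(P, t) = 8 + (P + P*t) = 8 + P + P*t)
l(Q, n) = 16 + n + 9*Q (l(Q, n) = (Q + n) + (8 + 8 + 8*Q) = (Q + n) + (16 + 8*Q) = 16 + n + 9*Q)
l(-1*61, -9 - 1*26) - 1*(-888) = (16 + (-9 - 1*26) + 9*(-1*61)) - 1*(-888) = (16 + (-9 - 26) + 9*(-61)) + 888 = (16 - 35 - 549) + 888 = -568 + 888 = 320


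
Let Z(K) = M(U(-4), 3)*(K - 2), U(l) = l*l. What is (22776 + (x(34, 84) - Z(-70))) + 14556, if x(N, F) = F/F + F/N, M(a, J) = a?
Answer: 654287/17 ≈ 38488.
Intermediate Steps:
U(l) = l²
x(N, F) = 1 + F/N
Z(K) = -32 + 16*K (Z(K) = (-4)²*(K - 2) = 16*(-2 + K) = -32 + 16*K)
(22776 + (x(34, 84) - Z(-70))) + 14556 = (22776 + ((84 + 34)/34 - (-32 + 16*(-70)))) + 14556 = (22776 + ((1/34)*118 - (-32 - 1120))) + 14556 = (22776 + (59/17 - 1*(-1152))) + 14556 = (22776 + (59/17 + 1152)) + 14556 = (22776 + 19643/17) + 14556 = 406835/17 + 14556 = 654287/17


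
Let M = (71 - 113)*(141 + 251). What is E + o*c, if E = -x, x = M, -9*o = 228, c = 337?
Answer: 23780/3 ≈ 7926.7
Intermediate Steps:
o = -76/3 (o = -⅑*228 = -76/3 ≈ -25.333)
M = -16464 (M = -42*392 = -16464)
x = -16464
E = 16464 (E = -1*(-16464) = 16464)
E + o*c = 16464 - 76/3*337 = 16464 - 25612/3 = 23780/3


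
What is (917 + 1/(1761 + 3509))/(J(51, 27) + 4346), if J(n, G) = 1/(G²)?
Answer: 3522958839/16696598450 ≈ 0.21100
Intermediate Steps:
J(n, G) = G⁻²
(917 + 1/(1761 + 3509))/(J(51, 27) + 4346) = (917 + 1/(1761 + 3509))/(27⁻² + 4346) = (917 + 1/5270)/(1/729 + 4346) = (917 + 1/5270)/(3168235/729) = (4832591/5270)*(729/3168235) = 3522958839/16696598450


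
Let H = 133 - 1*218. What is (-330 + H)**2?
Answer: 172225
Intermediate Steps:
H = -85 (H = 133 - 218 = -85)
(-330 + H)**2 = (-330 - 85)**2 = (-415)**2 = 172225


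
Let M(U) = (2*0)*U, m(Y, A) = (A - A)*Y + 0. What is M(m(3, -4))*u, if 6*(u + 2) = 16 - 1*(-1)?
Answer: 0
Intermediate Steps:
m(Y, A) = 0 (m(Y, A) = 0*Y + 0 = 0 + 0 = 0)
M(U) = 0 (M(U) = 0*U = 0)
u = ⅚ (u = -2 + (16 - 1*(-1))/6 = -2 + (16 + 1)/6 = -2 + (⅙)*17 = -2 + 17/6 = ⅚ ≈ 0.83333)
M(m(3, -4))*u = 0*(⅚) = 0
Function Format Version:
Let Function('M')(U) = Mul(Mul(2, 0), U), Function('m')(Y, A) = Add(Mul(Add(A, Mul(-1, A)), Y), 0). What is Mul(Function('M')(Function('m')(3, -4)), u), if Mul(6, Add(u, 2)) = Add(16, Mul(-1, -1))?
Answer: 0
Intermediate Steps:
Function('m')(Y, A) = 0 (Function('m')(Y, A) = Add(Mul(0, Y), 0) = Add(0, 0) = 0)
Function('M')(U) = 0 (Function('M')(U) = Mul(0, U) = 0)
u = Rational(5, 6) (u = Add(-2, Mul(Rational(1, 6), Add(16, Mul(-1, -1)))) = Add(-2, Mul(Rational(1, 6), Add(16, 1))) = Add(-2, Mul(Rational(1, 6), 17)) = Add(-2, Rational(17, 6)) = Rational(5, 6) ≈ 0.83333)
Mul(Function('M')(Function('m')(3, -4)), u) = Mul(0, Rational(5, 6)) = 0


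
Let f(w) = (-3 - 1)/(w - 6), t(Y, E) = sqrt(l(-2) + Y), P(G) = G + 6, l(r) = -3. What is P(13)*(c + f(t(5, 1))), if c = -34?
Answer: -10754/17 + 38*sqrt(2)/17 ≈ -629.43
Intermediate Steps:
P(G) = 6 + G
t(Y, E) = sqrt(-3 + Y)
f(w) = -4/(-6 + w)
P(13)*(c + f(t(5, 1))) = (6 + 13)*(-34 - 4/(-6 + sqrt(-3 + 5))) = 19*(-34 - 4/(-6 + sqrt(2))) = -646 - 76/(-6 + sqrt(2))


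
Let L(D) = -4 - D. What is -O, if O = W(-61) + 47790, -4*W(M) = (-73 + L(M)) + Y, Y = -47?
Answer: -191223/4 ≈ -47806.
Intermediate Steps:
W(M) = 31 + M/4 (W(M) = -((-73 + (-4 - M)) - 47)/4 = -((-77 - M) - 47)/4 = -(-124 - M)/4 = 31 + M/4)
O = 191223/4 (O = (31 + (¼)*(-61)) + 47790 = (31 - 61/4) + 47790 = 63/4 + 47790 = 191223/4 ≈ 47806.)
-O = -1*191223/4 = -191223/4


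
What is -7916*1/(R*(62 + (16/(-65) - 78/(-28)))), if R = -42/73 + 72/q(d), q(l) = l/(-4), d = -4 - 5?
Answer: -262929940/67364457 ≈ -3.9031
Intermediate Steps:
d = -9
q(l) = -l/4 (q(l) = l*(-1/4) = -l/4)
R = 2294/73 (R = -42/73 + 72/((-1/4*(-9))) = -42*1/73 + 72/(9/4) = -42/73 + 72*(4/9) = -42/73 + 32 = 2294/73 ≈ 31.425)
-7916*1/(R*(62 + (16/(-65) - 78/(-28)))) = -7916*73/(2294*(62 + (16/(-65) - 78/(-28)))) = -7916*73/(2294*(62 + (16*(-1/65) - 78*(-1/28)))) = -7916*73/(2294*(62 + (-16/65 + 39/14))) = -7916*73/(2294*(62 + 2311/910)) = -7916/((2294/73)*(58731/910)) = -7916/67364457/33215 = -7916*33215/67364457 = -262929940/67364457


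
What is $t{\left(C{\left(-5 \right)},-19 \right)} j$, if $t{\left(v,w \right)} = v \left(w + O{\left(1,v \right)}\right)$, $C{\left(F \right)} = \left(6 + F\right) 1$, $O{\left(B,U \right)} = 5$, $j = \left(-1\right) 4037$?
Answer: $56518$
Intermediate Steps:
$j = -4037$
$C{\left(F \right)} = 6 + F$
$t{\left(v,w \right)} = v \left(5 + w\right)$ ($t{\left(v,w \right)} = v \left(w + 5\right) = v \left(5 + w\right)$)
$t{\left(C{\left(-5 \right)},-19 \right)} j = \left(6 - 5\right) \left(5 - 19\right) \left(-4037\right) = 1 \left(-14\right) \left(-4037\right) = \left(-14\right) \left(-4037\right) = 56518$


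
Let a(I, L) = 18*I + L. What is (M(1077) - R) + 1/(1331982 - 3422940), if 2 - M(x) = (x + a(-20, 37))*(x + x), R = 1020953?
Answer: -5530724004187/2090958 ≈ -2.6451e+6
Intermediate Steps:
a(I, L) = L + 18*I
M(x) = 2 - 2*x*(-323 + x) (M(x) = 2 - (x + (37 + 18*(-20)))*(x + x) = 2 - (x + (37 - 360))*2*x = 2 - (x - 323)*2*x = 2 - (-323 + x)*2*x = 2 - 2*x*(-323 + x))
(M(1077) - R) + 1/(1331982 - 3422940) = ((2 - 2*1077² + 646*1077) - 1*1020953) + 1/(1331982 - 3422940) = ((2 - 2*1159929 + 695742) - 1020953) + 1/(-2090958) = ((2 - 2319858 + 695742) - 1020953) - 1/2090958 = (-1624114 - 1020953) - 1/2090958 = -2645067 - 1/2090958 = -5530724004187/2090958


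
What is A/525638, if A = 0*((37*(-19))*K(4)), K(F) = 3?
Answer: 0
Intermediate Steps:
A = 0 (A = 0*((37*(-19))*3) = 0*(-703*3) = 0*(-2109) = 0)
A/525638 = 0/525638 = 0*(1/525638) = 0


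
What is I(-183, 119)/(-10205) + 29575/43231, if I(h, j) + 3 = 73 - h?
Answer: 290875432/441172355 ≈ 0.65932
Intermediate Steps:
I(h, j) = 70 - h (I(h, j) = -3 + (73 - h) = 70 - h)
I(-183, 119)/(-10205) + 29575/43231 = (70 - 1*(-183))/(-10205) + 29575/43231 = (70 + 183)*(-1/10205) + 29575*(1/43231) = 253*(-1/10205) + 29575/43231 = -253/10205 + 29575/43231 = 290875432/441172355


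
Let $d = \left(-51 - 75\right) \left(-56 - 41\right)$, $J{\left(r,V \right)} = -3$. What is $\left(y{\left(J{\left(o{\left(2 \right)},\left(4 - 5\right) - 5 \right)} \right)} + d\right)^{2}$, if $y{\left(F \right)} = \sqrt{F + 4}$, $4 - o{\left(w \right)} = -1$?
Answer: $149401729$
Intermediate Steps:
$o{\left(w \right)} = 5$ ($o{\left(w \right)} = 4 - -1 = 4 + 1 = 5$)
$y{\left(F \right)} = \sqrt{4 + F}$
$d = 12222$ ($d = \left(-126\right) \left(-97\right) = 12222$)
$\left(y{\left(J{\left(o{\left(2 \right)},\left(4 - 5\right) - 5 \right)} \right)} + d\right)^{2} = \left(\sqrt{4 - 3} + 12222\right)^{2} = \left(\sqrt{1} + 12222\right)^{2} = \left(1 + 12222\right)^{2} = 12223^{2} = 149401729$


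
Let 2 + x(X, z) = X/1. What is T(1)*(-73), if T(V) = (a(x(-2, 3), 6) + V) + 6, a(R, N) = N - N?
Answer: -511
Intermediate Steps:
x(X, z) = -2 + X (x(X, z) = -2 + X/1 = -2 + X*1 = -2 + X)
a(R, N) = 0
T(V) = 6 + V (T(V) = (0 + V) + 6 = V + 6 = 6 + V)
T(1)*(-73) = (6 + 1)*(-73) = 7*(-73) = -511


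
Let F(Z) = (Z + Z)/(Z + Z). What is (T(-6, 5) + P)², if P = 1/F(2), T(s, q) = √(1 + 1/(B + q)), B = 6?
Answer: 23/11 + 4*√33/11 ≈ 4.1798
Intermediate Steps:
F(Z) = 1 (F(Z) = (2*Z)/((2*Z)) = (2*Z)*(1/(2*Z)) = 1)
T(s, q) = √(1 + 1/(6 + q))
P = 1 (P = 1/1 = 1)
(T(-6, 5) + P)² = (√((7 + 5)/(6 + 5)) + 1)² = (√(12/11) + 1)² = (2*√33/11 + 1)² = (1 + 2*√33/11)²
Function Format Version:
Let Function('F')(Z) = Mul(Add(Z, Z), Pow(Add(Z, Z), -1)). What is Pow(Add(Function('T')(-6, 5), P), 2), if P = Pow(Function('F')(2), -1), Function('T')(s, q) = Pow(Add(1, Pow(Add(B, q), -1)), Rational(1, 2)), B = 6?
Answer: Add(Rational(23, 11), Mul(Rational(4, 11), Pow(33, Rational(1, 2)))) ≈ 4.1798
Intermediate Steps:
Function('F')(Z) = 1 (Function('F')(Z) = Mul(Mul(2, Z), Pow(Mul(2, Z), -1)) = Mul(Mul(2, Z), Mul(Rational(1, 2), Pow(Z, -1))) = 1)
Function('T')(s, q) = Pow(Add(1, Pow(Add(6, q), -1)), Rational(1, 2))
P = 1 (P = Pow(1, -1) = 1)
Pow(Add(Function('T')(-6, 5), P), 2) = Pow(Add(Pow(Mul(Pow(Add(6, 5), -1), Add(7, 5)), Rational(1, 2)), 1), 2) = Pow(Add(Pow(Mul(Pow(11, -1), 12), Rational(1, 2)), 1), 2) = Pow(Add(Pow(Mul(Rational(1, 11), 12), Rational(1, 2)), 1), 2) = Pow(Add(Pow(Rational(12, 11), Rational(1, 2)), 1), 2) = Pow(Add(Mul(Rational(2, 11), Pow(33, Rational(1, 2))), 1), 2) = Pow(Add(1, Mul(Rational(2, 11), Pow(33, Rational(1, 2)))), 2)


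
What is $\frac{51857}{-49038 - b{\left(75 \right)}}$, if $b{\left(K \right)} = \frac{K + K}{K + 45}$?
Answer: $- \frac{15956}{15089} \approx -1.0575$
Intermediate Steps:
$b{\left(K \right)} = \frac{2 K}{45 + K}$
$\frac{51857}{-49038 - b{\left(75 \right)}} = \frac{51857}{-49038 - 2 \cdot 75 \frac{1}{45 + 75}} = \frac{51857}{-49038 - 2 \cdot 75 \cdot \frac{1}{120}} = \frac{51857}{-49038 - \frac{5}{4}} = \frac{51857}{- \frac{196157}{4}} = 51857 \left(- \frac{4}{196157}\right) = - \frac{15956}{15089}$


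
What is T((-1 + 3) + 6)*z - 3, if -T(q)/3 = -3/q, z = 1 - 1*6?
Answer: -69/8 ≈ -8.6250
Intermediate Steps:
z = -5 (z = 1 - 6 = -5)
T(q) = 9/q (T(q) = -(-9)/q = 9/q)
T((-1 + 3) + 6)*z - 3 = (9/((-1 + 3) + 6))*(-5) - 3 = (9/(2 + 6))*(-5) - 3 = (9/8)*(-5) - 3 = -45/8 - 3 = -69/8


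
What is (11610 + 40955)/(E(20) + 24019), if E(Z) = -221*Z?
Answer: 52565/19599 ≈ 2.6820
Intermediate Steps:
(11610 + 40955)/(E(20) + 24019) = (11610 + 40955)/(-221*20 + 24019) = 52565/(-4420 + 24019) = 52565/19599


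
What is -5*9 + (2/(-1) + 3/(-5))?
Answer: -238/5 ≈ -47.600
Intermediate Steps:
-5*9 + (2/(-1) + 3/(-5)) = -45 + (2*(-1) + 3*(-⅕)) = -45 + (-2 - ⅗) = -45 - 13/5 = -238/5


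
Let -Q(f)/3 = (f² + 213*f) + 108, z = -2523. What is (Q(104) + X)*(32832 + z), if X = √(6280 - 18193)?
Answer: -3007501452 + 575871*I*√33 ≈ -3.0075e+9 + 3.3081e+6*I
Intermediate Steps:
Q(f) = -324 - 639*f - 3*f² (Q(f) = -3*((f² + 213*f) + 108) = -3*(108 + f² + 213*f) = -324 - 639*f - 3*f²)
X = 19*I*√33 (X = √(-11913) = 19*I*√33 ≈ 109.15*I)
(Q(104) + X)*(32832 + z) = ((-324 - 639*104 - 3*104²) + 19*I*√33)*(32832 - 2523) = ((-324 - 66456 - 3*10816) + 19*I*√33)*30309 = ((-324 - 66456 - 32448) + 19*I*√33)*30309 = (-99228 + 19*I*√33)*30309 = -3007501452 + 575871*I*√33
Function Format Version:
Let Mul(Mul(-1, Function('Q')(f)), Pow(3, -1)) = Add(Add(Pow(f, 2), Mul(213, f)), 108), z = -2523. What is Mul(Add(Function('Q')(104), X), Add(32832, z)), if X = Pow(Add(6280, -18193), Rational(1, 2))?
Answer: Add(-3007501452, Mul(575871, I, Pow(33, Rational(1, 2)))) ≈ Add(-3.0075e+9, Mul(3.3081e+6, I))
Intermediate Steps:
Function('Q')(f) = Add(-324, Mul(-639, f), Mul(-3, Pow(f, 2))) (Function('Q')(f) = Mul(-3, Add(Add(Pow(f, 2), Mul(213, f)), 108)) = Mul(-3, Add(108, Pow(f, 2), Mul(213, f))) = Add(-324, Mul(-639, f), Mul(-3, Pow(f, 2))))
X = Mul(19, I, Pow(33, Rational(1, 2))) (X = Pow(-11913, Rational(1, 2)) = Mul(19, I, Pow(33, Rational(1, 2))) ≈ Mul(109.15, I))
Mul(Add(Function('Q')(104), X), Add(32832, z)) = Mul(Add(Add(-324, Mul(-639, 104), Mul(-3, Pow(104, 2))), Mul(19, I, Pow(33, Rational(1, 2)))), Add(32832, -2523)) = Mul(Add(Add(-324, -66456, Mul(-3, 10816)), Mul(19, I, Pow(33, Rational(1, 2)))), 30309) = Mul(Add(Add(-324, -66456, -32448), Mul(19, I, Pow(33, Rational(1, 2)))), 30309) = Mul(Add(-99228, Mul(19, I, Pow(33, Rational(1, 2)))), 30309) = Add(-3007501452, Mul(575871, I, Pow(33, Rational(1, 2))))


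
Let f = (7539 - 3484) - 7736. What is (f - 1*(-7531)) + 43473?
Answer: 47323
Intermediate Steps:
f = -3681 (f = 4055 - 7736 = -3681)
(f - 1*(-7531)) + 43473 = (-3681 - 1*(-7531)) + 43473 = (-3681 + 7531) + 43473 = 3850 + 43473 = 47323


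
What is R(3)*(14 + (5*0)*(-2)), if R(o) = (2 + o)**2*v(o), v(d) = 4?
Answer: 1400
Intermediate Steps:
R(o) = 4*(2 + o)**2 (R(o) = (2 + o)**2*4 = 4*(2 + o)**2)
R(3)*(14 + (5*0)*(-2)) = (4*(2 + 3)**2)*(14 + (5*0)*(-2)) = (4*5**2)*(14 + 0*(-2)) = (4*25)*(14 + 0) = 100*14 = 1400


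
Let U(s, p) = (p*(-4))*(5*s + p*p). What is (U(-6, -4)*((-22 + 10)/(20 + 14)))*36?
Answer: 48384/17 ≈ 2846.1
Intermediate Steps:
U(s, p) = -4*p*(p**2 + 5*s) (U(s, p) = (-4*p)*(5*s + p**2) = (-4*p)*(p**2 + 5*s) = -4*p*(p**2 + 5*s))
(U(-6, -4)*((-22 + 10)/(20 + 14)))*36 = ((-4*(-4)*((-4)**2 + 5*(-6)))*((-22 + 10)/(20 + 14)))*36 = ((-4*(-4)*(16 - 30))*(-12/34))*36 = ((-4*(-4)*(-14))*(-12*1/34))*36 = -224*(-6/17)*36 = (1344/17)*36 = 48384/17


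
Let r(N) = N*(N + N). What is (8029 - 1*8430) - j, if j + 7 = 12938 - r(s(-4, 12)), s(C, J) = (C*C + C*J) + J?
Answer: -12532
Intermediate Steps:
s(C, J) = J + C² + C*J (s(C, J) = (C² + C*J) + J = J + C² + C*J)
r(N) = 2*N² (r(N) = N*(2*N) = 2*N²)
j = 12131 (j = -7 + (12938 - 2*(12 + (-4)² - 4*12)²) = -7 + (12938 - 2*(12 + 16 - 48)²) = -7 + (12938 - 2*(-20)²) = -7 + (12938 - 2*400) = -7 + (12938 - 1*800) = -7 + (12938 - 800) = -7 + 12138 = 12131)
(8029 - 1*8430) - j = (8029 - 1*8430) - 1*12131 = (8029 - 8430) - 12131 = -401 - 12131 = -12532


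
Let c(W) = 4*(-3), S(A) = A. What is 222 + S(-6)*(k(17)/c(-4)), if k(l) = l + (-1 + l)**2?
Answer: 717/2 ≈ 358.50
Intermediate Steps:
c(W) = -12
222 + S(-6)*(k(17)/c(-4)) = 222 - 6*(17 + (-1 + 17)**2)/(-12) = 222 - 6*(17 + 16**2)*(-1)/12 = 222 - 6*(17 + 256)*(-1)/12 = 222 - 1638*(-1)/12 = 222 - 6*(-91/4) = 222 + 273/2 = 717/2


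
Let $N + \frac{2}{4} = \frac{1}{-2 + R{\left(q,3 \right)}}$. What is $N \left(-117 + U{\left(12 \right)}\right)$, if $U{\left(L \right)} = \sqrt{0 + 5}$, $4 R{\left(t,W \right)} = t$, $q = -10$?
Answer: $\frac{169}{2} - \frac{13 \sqrt{5}}{18} \approx 82.885$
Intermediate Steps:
$R{\left(t,W \right)} = \frac{t}{4}$
$U{\left(L \right)} = \sqrt{5}$
$N = - \frac{13}{18}$ ($N = - \frac{1}{2} + \frac{1}{-2 + \frac{1}{4} \left(-10\right)} = - \frac{1}{2} + \frac{1}{-2 - \frac{5}{2}} = - \frac{1}{2} + \frac{1}{- \frac{9}{2}} = - \frac{1}{2} - \frac{2}{9} = - \frac{13}{18} \approx -0.72222$)
$N \left(-117 + U{\left(12 \right)}\right) = - \frac{13 \left(-117 + \sqrt{5}\right)}{18} = \frac{169}{2} - \frac{13 \sqrt{5}}{18}$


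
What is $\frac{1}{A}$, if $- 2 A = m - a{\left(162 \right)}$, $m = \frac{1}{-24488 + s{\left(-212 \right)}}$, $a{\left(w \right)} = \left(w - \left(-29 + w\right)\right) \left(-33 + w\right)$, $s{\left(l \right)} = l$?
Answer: $\frac{49400}{92402701} \approx 0.00053462$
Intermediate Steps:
$a{\left(w \right)} = -957 + 29 w$ ($a{\left(w \right)} = 29 \left(-33 + w\right) = -957 + 29 w$)
$m = - \frac{1}{24700}$ ($m = \frac{1}{-24488 - 212} = \frac{1}{-24700} = - \frac{1}{24700} \approx -4.0486 \cdot 10^{-5}$)
$A = \frac{92402701}{49400}$ ($A = - \frac{- \frac{1}{24700} - \left(-957 + 29 \cdot 162\right)}{2} = - \frac{- \frac{1}{24700} - \left(-957 + 4698\right)}{2} = - \frac{- \frac{1}{24700} - 3741}{2} = \left(- \frac{1}{2}\right) \left(- \frac{92402701}{24700}\right) = \frac{92402701}{49400} \approx 1870.5$)
$\frac{1}{A} = \frac{1}{\frac{92402701}{49400}} = \frac{49400}{92402701}$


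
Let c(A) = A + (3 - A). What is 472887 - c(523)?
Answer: 472884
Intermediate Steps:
c(A) = 3
472887 - c(523) = 472887 - 1*3 = 472887 - 3 = 472884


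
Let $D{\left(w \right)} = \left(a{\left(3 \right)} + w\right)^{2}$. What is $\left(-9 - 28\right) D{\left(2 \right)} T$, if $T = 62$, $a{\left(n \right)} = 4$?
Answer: $-82584$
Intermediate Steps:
$D{\left(w \right)} = \left(4 + w\right)^{2}$
$\left(-9 - 28\right) D{\left(2 \right)} T = \left(-9 - 28\right) \left(4 + 2\right)^{2} \cdot 62 = - 37 \cdot 6^{2} \cdot 62 = \left(-37\right) 36 \cdot 62 = \left(-1332\right) 62 = -82584$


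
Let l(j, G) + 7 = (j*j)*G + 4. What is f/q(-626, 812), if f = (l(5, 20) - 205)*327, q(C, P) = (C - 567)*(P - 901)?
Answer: 95484/106177 ≈ 0.89929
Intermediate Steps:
l(j, G) = -3 + G*j² (l(j, G) = -7 + ((j*j)*G + 4) = -7 + (j²*G + 4) = -7 + (G*j² + 4) = -7 + (4 + G*j²) = -3 + G*j²)
q(C, P) = (-901 + P)*(-567 + C) (q(C, P) = (-567 + C)*(-901 + P) = (-901 + P)*(-567 + C))
f = 95484 (f = ((-3 + 20*5²) - 205)*327 = ((-3 + 20*25) - 205)*327 = ((-3 + 500) - 205)*327 = (497 - 205)*327 = 292*327 = 95484)
f/q(-626, 812) = 95484/(510867 - 901*(-626) - 567*812 - 626*812) = 95484/(510867 + 564026 - 460404 - 508312) = 95484/106177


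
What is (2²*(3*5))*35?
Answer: 2100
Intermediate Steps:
(2²*(3*5))*35 = (4*15)*35 = 60*35 = 2100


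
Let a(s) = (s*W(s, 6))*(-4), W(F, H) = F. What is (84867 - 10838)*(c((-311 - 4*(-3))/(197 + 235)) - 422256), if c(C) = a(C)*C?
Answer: -630039237581252137/20155392 ≈ -3.1259e+10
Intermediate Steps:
a(s) = -4*s**2 (a(s) = (s*s)*(-4) = s**2*(-4) = -4*s**2)
c(C) = -4*C**3 (c(C) = (-4*C**2)*C = -4*C**3)
(84867 - 10838)*(c((-311 - 4*(-3))/(197 + 235)) - 422256) = (84867 - 10838)*(-4*(-311 - 4*(-3))**3/(197 + 235)**3 - 422256) = 74029*(-4*(-311 + 12)**3/80621568 - 422256) = 74029*(-4*(-299*1/432)**3 - 422256) = 74029*(-4*(-299/432)**3 - 422256) = 74029*(-4*(-26730899/80621568) - 422256) = 74029*(26730899/20155392 - 422256) = 74029*(-8510708473453/20155392) = -630039237581252137/20155392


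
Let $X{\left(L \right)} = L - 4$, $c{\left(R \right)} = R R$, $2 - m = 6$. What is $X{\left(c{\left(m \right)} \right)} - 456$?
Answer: $-444$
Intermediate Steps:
$m = -4$ ($m = 2 - 6 = -4$)
$c{\left(R \right)} = R^{2}$
$X{\left(L \right)} = -4 + L$
$X{\left(c{\left(m \right)} \right)} - 456 = \left(-4 + \left(-4\right)^{2}\right) - 456 = \left(-4 + 16\right) - 456 = 12 - 456 = -444$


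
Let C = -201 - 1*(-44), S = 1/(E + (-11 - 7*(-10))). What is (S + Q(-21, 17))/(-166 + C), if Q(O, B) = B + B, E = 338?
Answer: -13499/128231 ≈ -0.10527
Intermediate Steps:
Q(O, B) = 2*B
S = 1/397 (S = 1/(338 + (-11 - 7*(-10))) = 1/(338 + (-11 + 70)) = 1/(338 + 59) = 1/397 ≈ 0.0025189)
C = -157 (C = -201 + 44 = -157)
(S + Q(-21, 17))/(-166 + C) = (1/397 + 2*17)/(-166 - 157) = (1/397 + 34)/(-323) = (13499/397)*(-1/323) = -13499/128231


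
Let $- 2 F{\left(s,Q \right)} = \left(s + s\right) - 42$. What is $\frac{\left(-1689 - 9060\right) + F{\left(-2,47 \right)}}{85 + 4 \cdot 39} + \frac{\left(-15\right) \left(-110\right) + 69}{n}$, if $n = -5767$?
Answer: $- \frac{62271121}{1389847} \approx -44.804$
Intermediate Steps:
$F{\left(s,Q \right)} = 21 - s$ ($F{\left(s,Q \right)} = - \frac{\left(s + s\right) - 42}{2} = - \frac{2 s - 42}{2} = - \frac{-42 + 2 s}{2} = 21 - s$)
$\frac{\left(-1689 - 9060\right) + F{\left(-2,47 \right)}}{85 + 4 \cdot 39} + \frac{\left(-15\right) \left(-110\right) + 69}{n} = \frac{\left(-1689 - 9060\right) + \left(21 - -2\right)}{85 + 4 \cdot 39} + \frac{\left(-15\right) \left(-110\right) + 69}{-5767} = \frac{-10749 + \left(21 + 2\right)}{85 + 156} + \left(1650 + 69\right) \left(- \frac{1}{5767}\right) = \frac{-10749 + 23}{241} + 1719 \left(- \frac{1}{5767}\right) = \left(-10726\right) \frac{1}{241} - \frac{1719}{5767} = - \frac{10726}{241} - \frac{1719}{5767} = - \frac{62271121}{1389847}$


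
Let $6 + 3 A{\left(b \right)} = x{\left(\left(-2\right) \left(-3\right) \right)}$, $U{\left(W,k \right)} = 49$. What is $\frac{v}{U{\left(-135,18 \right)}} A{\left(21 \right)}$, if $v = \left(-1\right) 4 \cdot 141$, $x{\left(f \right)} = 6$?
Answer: $0$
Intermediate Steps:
$A{\left(b \right)} = 0$ ($A{\left(b \right)} = -2 + \frac{1}{3} \cdot 6 = -2 + 2 = 0$)
$v = -564$ ($v = \left(-4\right) 141 = -564$)
$\frac{v}{U{\left(-135,18 \right)}} A{\left(21 \right)} = - \frac{564}{49} \cdot 0 = \left(-564\right) \frac{1}{49} \cdot 0 = \left(- \frac{564}{49}\right) 0 = 0$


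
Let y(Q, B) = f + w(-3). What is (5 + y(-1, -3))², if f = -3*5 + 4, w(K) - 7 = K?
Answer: 4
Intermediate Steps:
w(K) = 7 + K
f = -11 (f = -15 + 4 = -11)
y(Q, B) = -7 (y(Q, B) = -11 + (7 - 3) = -11 + 4 = -7)
(5 + y(-1, -3))² = (5 - 7)² = (-2)² = 4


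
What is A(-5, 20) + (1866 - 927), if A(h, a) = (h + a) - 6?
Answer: 948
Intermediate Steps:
A(h, a) = -6 + a + h (A(h, a) = (a + h) - 6 = -6 + a + h)
A(-5, 20) + (1866 - 927) = (-6 + 20 - 5) + (1866 - 927) = 9 + 939 = 948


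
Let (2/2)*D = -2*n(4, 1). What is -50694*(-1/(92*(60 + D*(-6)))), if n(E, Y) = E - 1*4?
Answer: 8449/920 ≈ 9.1837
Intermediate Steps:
n(E, Y) = -4 + E (n(E, Y) = E - 4 = -4 + E)
D = 0 (D = -2*(-4 + 4) = -2*0 = 0)
-50694*(-1/(92*(60 + D*(-6)))) = -50694*(-1/(92*(60 + 0*(-6)))) = -50694*(-1/(92*(60 + 0))) = -50694/((-92*60)) = -50694/(-5520) = -50694*(-1/5520) = 8449/920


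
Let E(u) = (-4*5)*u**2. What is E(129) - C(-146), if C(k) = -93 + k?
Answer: -332581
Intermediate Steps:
E(u) = -20*u**2
E(129) - C(-146) = -20*129**2 - (-93 - 146) = -20*16641 - 1*(-239) = -332820 + 239 = -332581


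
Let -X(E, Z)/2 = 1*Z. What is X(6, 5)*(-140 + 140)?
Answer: 0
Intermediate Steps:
X(E, Z) = -2*Z
X(6, 5)*(-140 + 140) = (-2*5)*(-140 + 140) = -10*0 = 0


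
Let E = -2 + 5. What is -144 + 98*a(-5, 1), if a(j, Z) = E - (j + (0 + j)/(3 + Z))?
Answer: 1525/2 ≈ 762.50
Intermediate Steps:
E = 3
a(j, Z) = 3 - j - j/(3 + Z) (a(j, Z) = 3 - (j + (0 + j)/(3 + Z)) = 3 - (j + j/(3 + Z)) = 3 + (-j - j/(3 + Z)) = 3 - j - j/(3 + Z))
-144 + 98*a(-5, 1) = -144 + 98*((9 - 4*(-5) + 3*1 - 1*1*(-5))/(3 + 1)) = -144 + 98*((9 + 20 + 3 + 5)/4) = -144 + 98*((1/4)*37) = -144 + 98*(37/4) = -144 + 1813/2 = 1525/2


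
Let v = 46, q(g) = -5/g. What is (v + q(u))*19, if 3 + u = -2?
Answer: 893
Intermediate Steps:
u = -5 (u = -3 - 2 = -5)
(v + q(u))*19 = (46 - 5/(-5))*19 = (46 - 5*(-⅕))*19 = (46 + 1)*19 = 47*19 = 893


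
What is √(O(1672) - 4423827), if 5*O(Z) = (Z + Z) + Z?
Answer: I*√110570595/5 ≈ 2103.1*I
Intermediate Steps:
O(Z) = 3*Z/5 (O(Z) = ((Z + Z) + Z)/5 = (2*Z + Z)/5 = (3*Z)/5 = 3*Z/5)
√(O(1672) - 4423827) = √((⅗)*1672 - 4423827) = √(5016/5 - 4423827) = √(-22114119/5) = I*√110570595/5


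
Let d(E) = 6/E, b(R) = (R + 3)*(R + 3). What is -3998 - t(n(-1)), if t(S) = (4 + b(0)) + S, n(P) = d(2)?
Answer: -4014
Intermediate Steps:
b(R) = (3 + R)² (b(R) = (3 + R)*(3 + R) = (3 + R)²)
n(P) = 3 (n(P) = 6/2 = 6*(½) = 3)
t(S) = 13 + S (t(S) = (4 + (3 + 0)²) + S = (4 + 3²) + S = (4 + 9) + S = 13 + S)
-3998 - t(n(-1)) = -3998 - (13 + 3) = -3998 - 1*16 = -3998 - 16 = -4014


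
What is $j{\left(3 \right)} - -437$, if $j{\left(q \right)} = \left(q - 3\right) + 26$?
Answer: $463$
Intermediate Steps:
$j{\left(q \right)} = 23 + q$ ($j{\left(q \right)} = \left(-3 + q\right) + 26 = 23 + q$)
$j{\left(3 \right)} - -437 = \left(23 + 3\right) - -437 = 26 + 437 = 463$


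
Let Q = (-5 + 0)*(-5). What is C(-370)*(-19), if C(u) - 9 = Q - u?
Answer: -7676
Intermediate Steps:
Q = 25 (Q = -5*(-5) = 25)
C(u) = 34 - u (C(u) = 9 + (25 - u) = 34 - u)
C(-370)*(-19) = (34 - 1*(-370))*(-19) = (34 + 370)*(-19) = 404*(-19) = -7676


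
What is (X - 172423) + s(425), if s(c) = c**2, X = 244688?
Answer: 252890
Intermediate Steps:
(X - 172423) + s(425) = (244688 - 172423) + 425**2 = 72265 + 180625 = 252890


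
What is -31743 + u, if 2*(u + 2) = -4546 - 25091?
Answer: -93127/2 ≈ -46564.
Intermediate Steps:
u = -29641/2 (u = -2 + (-4546 - 25091)/2 = -2 + (1/2)*(-29637) = -2 - 29637/2 = -29641/2 ≈ -14821.)
-31743 + u = -31743 - 29641/2 = -93127/2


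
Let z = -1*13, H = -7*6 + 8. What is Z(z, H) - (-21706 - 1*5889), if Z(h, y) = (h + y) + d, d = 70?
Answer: 27618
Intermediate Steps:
H = -34 (H = -42 + 8 = -34)
z = -13
Z(h, y) = 70 + h + y (Z(h, y) = (h + y) + 70 = 70 + h + y)
Z(z, H) - (-21706 - 1*5889) = (70 - 13 - 34) - (-21706 - 1*5889) = 23 - (-21706 - 5889) = 23 - 1*(-27595) = 23 + 27595 = 27618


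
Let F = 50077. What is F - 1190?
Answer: 48887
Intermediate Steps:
F - 1190 = 50077 - 1190 = 48887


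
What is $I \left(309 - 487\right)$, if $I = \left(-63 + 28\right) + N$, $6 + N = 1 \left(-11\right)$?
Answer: $9256$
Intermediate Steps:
$N = -17$ ($N = -6 + 1 \left(-11\right) = -6 - 11 = -17$)
$I = -52$ ($I = \left(-63 + 28\right) - 17 = -35 - 17 = -52$)
$I \left(309 - 487\right) = - 52 \left(309 - 487\right) = \left(-52\right) \left(-178\right) = 9256$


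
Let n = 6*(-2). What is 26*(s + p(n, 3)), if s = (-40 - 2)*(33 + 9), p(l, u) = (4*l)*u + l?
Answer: -49920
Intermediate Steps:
n = -12
p(l, u) = l + 4*l*u (p(l, u) = 4*l*u + l = l + 4*l*u)
s = -1764 (s = -42*42 = -1764)
26*(s + p(n, 3)) = 26*(-1764 - 12*(1 + 4*3)) = 26*(-1764 - 12*(1 + 12)) = 26*(-1764 - 12*13) = 26*(-1764 - 156) = 26*(-1920) = -49920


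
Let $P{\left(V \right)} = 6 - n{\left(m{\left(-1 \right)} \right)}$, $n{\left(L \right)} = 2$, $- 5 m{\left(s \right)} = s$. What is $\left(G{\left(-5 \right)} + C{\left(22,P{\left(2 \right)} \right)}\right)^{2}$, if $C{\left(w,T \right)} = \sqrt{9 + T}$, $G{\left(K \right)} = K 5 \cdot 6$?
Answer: $\left(150 - \sqrt{13}\right)^{2} \approx 21431.0$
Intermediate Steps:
$m{\left(s \right)} = - \frac{s}{5}$
$G{\left(K \right)} = 30 K$ ($G{\left(K \right)} = 5 K 6 = 30 K$)
$P{\left(V \right)} = 4$ ($P{\left(V \right)} = 6 - 2 = 4$)
$\left(G{\left(-5 \right)} + C{\left(22,P{\left(2 \right)} \right)}\right)^{2} = \left(30 \left(-5\right) + \sqrt{9 + 4}\right)^{2} = \left(-150 + \sqrt{13}\right)^{2}$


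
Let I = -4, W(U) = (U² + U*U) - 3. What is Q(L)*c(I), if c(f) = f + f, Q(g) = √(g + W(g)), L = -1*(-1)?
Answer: 0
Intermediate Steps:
L = 1
W(U) = -3 + 2*U² (W(U) = (U² + U²) - 3 = 2*U² - 3 = -3 + 2*U²)
Q(g) = √(-3 + g + 2*g²) (Q(g) = √(g + (-3 + 2*g²)) = √(-3 + g + 2*g²))
c(f) = 2*f
Q(L)*c(I) = √(-3 + 1 + 2*1²)*(2*(-4)) = √(-3 + 1 + 2*1)*(-8) = √(-3 + 1 + 2)*(-8) = √0*(-8) = 0*(-8) = 0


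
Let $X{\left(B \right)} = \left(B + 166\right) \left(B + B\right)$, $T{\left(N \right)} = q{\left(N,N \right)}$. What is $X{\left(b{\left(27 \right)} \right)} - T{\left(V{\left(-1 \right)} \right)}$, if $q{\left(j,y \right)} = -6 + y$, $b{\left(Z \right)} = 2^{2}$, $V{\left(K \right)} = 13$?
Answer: $1353$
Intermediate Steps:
$b{\left(Z \right)} = 4$
$T{\left(N \right)} = -6 + N$
$X{\left(B \right)} = 2 B \left(166 + B\right)$ ($X{\left(B \right)} = \left(166 + B\right) 2 B = 2 B \left(166 + B\right)$)
$X{\left(b{\left(27 \right)} \right)} - T{\left(V{\left(-1 \right)} \right)} = 2 \cdot 4 \left(166 + 4\right) - \left(-6 + 13\right) = 2 \cdot 4 \cdot 170 - 7 = 1360 - 7 = 1353$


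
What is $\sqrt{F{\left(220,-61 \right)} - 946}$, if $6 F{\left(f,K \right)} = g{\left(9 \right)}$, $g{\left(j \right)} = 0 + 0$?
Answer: $i \sqrt{946} \approx 30.757 i$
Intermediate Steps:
$g{\left(j \right)} = 0$
$F{\left(f,K \right)} = 0$ ($F{\left(f,K \right)} = \frac{1}{6} \cdot 0 = 0$)
$\sqrt{F{\left(220,-61 \right)} - 946} = \sqrt{0 - 946} = \sqrt{-946} = i \sqrt{946}$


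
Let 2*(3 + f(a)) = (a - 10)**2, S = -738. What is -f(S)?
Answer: -279749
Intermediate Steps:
f(a) = -3 + (-10 + a)**2/2 (f(a) = -3 + (a - 10)**2/2 = -3 + (-10 + a)**2/2)
-f(S) = -(-3 + (-10 - 738)**2/2) = -(-3 + (1/2)*(-748)**2) = -(-3 + (1/2)*559504) = -(-3 + 279752) = -1*279749 = -279749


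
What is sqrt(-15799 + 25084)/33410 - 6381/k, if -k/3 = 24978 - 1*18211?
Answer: 2127/6767 + sqrt(9285)/33410 ≈ 0.31720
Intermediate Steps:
k = -20301 (k = -3*(24978 - 1*18211) = -3*(24978 - 18211) = -3*6767 = -20301)
sqrt(-15799 + 25084)/33410 - 6381/k = sqrt(-15799 + 25084)/33410 - 6381/(-20301) = sqrt(9285)*(1/33410) - 6381*(-1/20301) = sqrt(9285)/33410 + 2127/6767 = 2127/6767 + sqrt(9285)/33410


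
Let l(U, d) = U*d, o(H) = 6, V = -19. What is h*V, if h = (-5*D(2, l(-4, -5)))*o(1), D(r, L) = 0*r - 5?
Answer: -2850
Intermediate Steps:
D(r, L) = -5 (D(r, L) = 0 - 5 = -5)
h = 150 (h = -5*(-5)*6 = 25*6 = 150)
h*V = 150*(-19) = -2850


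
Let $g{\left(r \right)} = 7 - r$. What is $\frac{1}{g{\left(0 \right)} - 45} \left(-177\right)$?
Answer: $\frac{177}{38} \approx 4.6579$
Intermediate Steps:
$\frac{1}{g{\left(0 \right)} - 45} \left(-177\right) = \frac{1}{\left(7 - 0\right) - 45} \left(-177\right) = \frac{1}{\left(7 + 0\right) - 45} \left(-177\right) = \frac{1}{7 - 45} \left(-177\right) = \frac{1}{-38} \left(-177\right) = \left(- \frac{1}{38}\right) \left(-177\right) = \frac{177}{38}$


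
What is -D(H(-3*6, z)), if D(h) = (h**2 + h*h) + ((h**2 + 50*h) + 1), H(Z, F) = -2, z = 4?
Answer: 87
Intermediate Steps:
D(h) = 1 + 3*h**2 + 50*h (D(h) = (h**2 + h**2) + (1 + h**2 + 50*h) = 2*h**2 + (1 + h**2 + 50*h) = 1 + 3*h**2 + 50*h)
-D(H(-3*6, z)) = -(1 + 3*(-2)**2 + 50*(-2)) = -(1 + 3*4 - 100) = -(1 + 12 - 100) = -1*(-87) = 87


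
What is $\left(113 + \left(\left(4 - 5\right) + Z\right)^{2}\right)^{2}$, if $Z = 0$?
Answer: $12996$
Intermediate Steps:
$\left(113 + \left(\left(4 - 5\right) + Z\right)^{2}\right)^{2} = \left(113 + \left(\left(4 - 5\right) + 0\right)^{2}\right)^{2} = \left(113 + \left(-1 + 0\right)^{2}\right)^{2} = \left(113 + \left(-1\right)^{2}\right)^{2} = \left(113 + 1\right)^{2} = 114^{2} = 12996$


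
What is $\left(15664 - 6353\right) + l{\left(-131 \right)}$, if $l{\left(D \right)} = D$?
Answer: $9180$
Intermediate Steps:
$\left(15664 - 6353\right) + l{\left(-131 \right)} = \left(15664 - 6353\right) - 131 = 9311 - 131 = 9180$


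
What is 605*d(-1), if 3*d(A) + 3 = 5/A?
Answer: -4840/3 ≈ -1613.3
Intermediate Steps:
d(A) = -1 + 5/(3*A) (d(A) = -1 + (5/A)/3 = -1 + 5/(3*A))
605*d(-1) = 605*((5/3 - 1*(-1))/(-1)) = 605*(-(5/3 + 1)) = 605*(-1*8/3) = 605*(-8/3) = -4840/3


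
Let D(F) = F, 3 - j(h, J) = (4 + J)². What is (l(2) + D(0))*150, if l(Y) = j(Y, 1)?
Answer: -3300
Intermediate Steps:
j(h, J) = 3 - (4 + J)²
l(Y) = -22 (l(Y) = 3 - (4 + 1)² = 3 - 1*5² = 3 - 1*25 = 3 - 25 = -22)
(l(2) + D(0))*150 = (-22 + 0)*150 = -22*150 = -3300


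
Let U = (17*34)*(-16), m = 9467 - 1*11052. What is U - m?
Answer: -7663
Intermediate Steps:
m = -1585 (m = 9467 - 11052 = -1585)
U = -9248 (U = 578*(-16) = -9248)
U - m = -9248 - 1*(-1585) = -9248 + 1585 = -7663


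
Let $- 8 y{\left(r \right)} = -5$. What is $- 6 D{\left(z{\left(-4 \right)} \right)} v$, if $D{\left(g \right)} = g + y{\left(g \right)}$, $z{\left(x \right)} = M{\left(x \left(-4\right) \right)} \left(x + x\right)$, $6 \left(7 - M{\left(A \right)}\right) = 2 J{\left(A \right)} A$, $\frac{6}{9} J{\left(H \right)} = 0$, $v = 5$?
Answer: $\frac{6645}{4} \approx 1661.3$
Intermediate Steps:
$y{\left(r \right)} = \frac{5}{8}$ ($y{\left(r \right)} = \left(- \frac{1}{8}\right) \left(-5\right) = \frac{5}{8}$)
$J{\left(H \right)} = 0$ ($J{\left(H \right)} = \frac{3}{2} \cdot 0 = 0$)
$M{\left(A \right)} = 7$ ($M{\left(A \right)} = 7 - \frac{2 \cdot 0 A}{6} = 7 - \frac{0 A}{6} = 7 - 0 = 7 + 0 = 7$)
$z{\left(x \right)} = 14 x$ ($z{\left(x \right)} = 7 \left(x + x\right) = 7 \cdot 2 x = 14 x$)
$D{\left(g \right)} = \frac{5}{8} + g$ ($D{\left(g \right)} = g + \frac{5}{8} = \frac{5}{8} + g$)
$- 6 D{\left(z{\left(-4 \right)} \right)} v = - 6 \left(\frac{5}{8} + 14 \left(-4\right)\right) 5 = - 6 \left(\frac{5}{8} - 56\right) 5 = - 6 \left(\left(- \frac{443}{8}\right) 5\right) = \left(-6\right) \left(- \frac{2215}{8}\right) = \frac{6645}{4}$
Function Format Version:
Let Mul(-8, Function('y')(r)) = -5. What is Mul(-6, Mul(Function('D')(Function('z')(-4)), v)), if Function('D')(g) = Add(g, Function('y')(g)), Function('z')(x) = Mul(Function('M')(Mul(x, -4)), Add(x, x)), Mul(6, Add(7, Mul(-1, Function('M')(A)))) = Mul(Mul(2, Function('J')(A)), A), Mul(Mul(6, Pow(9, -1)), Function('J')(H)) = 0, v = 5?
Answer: Rational(6645, 4) ≈ 1661.3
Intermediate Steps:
Function('y')(r) = Rational(5, 8) (Function('y')(r) = Mul(Rational(-1, 8), -5) = Rational(5, 8))
Function('J')(H) = 0 (Function('J')(H) = Mul(Rational(3, 2), 0) = 0)
Function('M')(A) = 7 (Function('M')(A) = Add(7, Mul(Rational(-1, 6), Mul(Mul(2, 0), A))) = Add(7, Mul(Rational(-1, 6), Mul(0, A))) = Add(7, Mul(Rational(-1, 6), 0)) = Add(7, 0) = 7)
Function('z')(x) = Mul(14, x) (Function('z')(x) = Mul(7, Add(x, x)) = Mul(7, Mul(2, x)) = Mul(14, x))
Function('D')(g) = Add(Rational(5, 8), g) (Function('D')(g) = Add(g, Rational(5, 8)) = Add(Rational(5, 8), g))
Mul(-6, Mul(Function('D')(Function('z')(-4)), v)) = Mul(-6, Mul(Add(Rational(5, 8), Mul(14, -4)), 5)) = Mul(-6, Mul(Add(Rational(5, 8), -56), 5)) = Mul(-6, Mul(Rational(-443, 8), 5)) = Mul(-6, Rational(-2215, 8)) = Rational(6645, 4)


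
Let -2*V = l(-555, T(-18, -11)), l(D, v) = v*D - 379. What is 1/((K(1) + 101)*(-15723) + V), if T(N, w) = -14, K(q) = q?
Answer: -2/3214883 ≈ -6.2211e-7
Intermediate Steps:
l(D, v) = -379 + D*v (l(D, v) = D*v - 379 = -379 + D*v)
V = -7391/2 (V = -(-379 - 555*(-14))/2 = -(-379 + 7770)/2 = -½*7391 = -7391/2 ≈ -3695.5)
1/((K(1) + 101)*(-15723) + V) = 1/((1 + 101)*(-15723) - 7391/2) = 1/(102*(-15723) - 7391/2) = 1/(-1603746 - 7391/2) = 1/(-3214883/2) = -2/3214883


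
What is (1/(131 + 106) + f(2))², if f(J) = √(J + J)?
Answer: 225625/56169 ≈ 4.0169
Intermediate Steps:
f(J) = √2*√J (f(J) = √(2*J) = √2*√J)
(1/(131 + 106) + f(2))² = (1/(131 + 106) + √2*√2)² = (1/237 + 2)² = (475/237)² = 225625/56169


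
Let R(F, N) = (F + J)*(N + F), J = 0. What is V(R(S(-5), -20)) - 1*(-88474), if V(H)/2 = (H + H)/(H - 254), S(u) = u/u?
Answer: 24153478/273 ≈ 88474.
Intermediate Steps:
S(u) = 1
R(F, N) = F*(F + N) (R(F, N) = (F + 0)*(N + F) = F*(F + N))
V(H) = 4*H/(-254 + H) (V(H) = 2*((H + H)/(H - 254)) = 2*((2*H)/(-254 + H)) = 2*(2*H/(-254 + H)) = 4*H/(-254 + H))
V(R(S(-5), -20)) - 1*(-88474) = 4*(1*(1 - 20))/(-254 + 1*(1 - 20)) - 1*(-88474) = 4*(1*(-19))/(-254 + 1*(-19)) + 88474 = 4*(-19)/(-254 - 19) + 88474 = 4*(-19)/(-273) + 88474 = 4*(-19)*(-1/273) + 88474 = 76/273 + 88474 = 24153478/273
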